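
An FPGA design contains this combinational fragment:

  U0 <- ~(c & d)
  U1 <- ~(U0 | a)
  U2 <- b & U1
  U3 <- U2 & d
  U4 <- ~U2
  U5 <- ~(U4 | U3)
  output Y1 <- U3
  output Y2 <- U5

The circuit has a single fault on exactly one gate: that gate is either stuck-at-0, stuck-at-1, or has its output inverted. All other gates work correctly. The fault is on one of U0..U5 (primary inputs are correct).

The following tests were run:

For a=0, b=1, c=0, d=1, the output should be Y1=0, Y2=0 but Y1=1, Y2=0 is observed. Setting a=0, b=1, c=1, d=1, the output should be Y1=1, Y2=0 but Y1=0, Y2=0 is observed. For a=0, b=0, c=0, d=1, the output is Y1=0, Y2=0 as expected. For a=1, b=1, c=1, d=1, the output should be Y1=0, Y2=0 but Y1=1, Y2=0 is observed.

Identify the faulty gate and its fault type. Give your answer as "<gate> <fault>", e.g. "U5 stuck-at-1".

U1 inverted output

Fault-free values for test 1 (a=0, b=1, c=0, d=1): U0=1, U1=0, U2=0, U3=0, U4=1, U5=0, giving Y1=0, Y2=0. Observed Y1=1, Y2=0.
Test 1: faults giving observed Y1=1, Y2=0 are {U0 stuck-at-0, U0 inverted output, U1 stuck-at-1, U1 inverted output, U2 stuck-at-1, U2 inverted output, U3 stuck-at-1, U3 inverted output}.
Test 2 (a=0, b=1, c=1, d=1): fault-free U0=0, U1=1, U2=1, U3=1, U4=0, U5=0 → Y1=1, Y2=0; observed Y1=0, Y2=0. Eliminates U0 stuck-at-0, U1 stuck-at-1, U2 stuck-at-1, U3 stuck-at-1, U3 inverted output.
Test 3 (a=0, b=0, c=0, d=1): fault-free U0=1, U1=0, U2=0, U3=0, U4=1, U5=0 → Y1=0, Y2=0; observed Y1=0, Y2=0. Eliminates U2 inverted output.
Test 4 (a=1, b=1, c=1, d=1): fault-free U0=0, U1=0, U2=0, U3=0, U4=1, U5=0 → Y1=0, Y2=0; observed Y1=1, Y2=0. Eliminates U0 inverted output.
Only U1 inverted output is consistent with every test.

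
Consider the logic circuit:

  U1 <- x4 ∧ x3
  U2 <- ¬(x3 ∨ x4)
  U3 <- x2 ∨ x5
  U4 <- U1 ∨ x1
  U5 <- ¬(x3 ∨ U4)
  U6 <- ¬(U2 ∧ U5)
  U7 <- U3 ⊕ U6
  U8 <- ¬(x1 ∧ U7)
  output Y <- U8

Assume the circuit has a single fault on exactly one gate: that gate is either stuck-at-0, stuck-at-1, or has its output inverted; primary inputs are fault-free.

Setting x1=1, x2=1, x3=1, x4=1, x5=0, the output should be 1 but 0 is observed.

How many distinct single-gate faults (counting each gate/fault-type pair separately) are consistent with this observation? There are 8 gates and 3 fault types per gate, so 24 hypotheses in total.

Fault-free: U1=1, U2=0, U3=1, U4=1, U5=0, U6=1, U7=0, U8=1 → 1. Observed 0.
  U1: none of the 3 fault types match ✗
  U2: none of the 3 fault types match ✗
  U3: stuck-at-0, inverted output ✓; others ✗
  U4: none of the 3 fault types match ✗
  U5: none of the 3 fault types match ✗
  U6: stuck-at-0, inverted output ✓; others ✗
  U7: stuck-at-1, inverted output ✓; others ✗
  U8: stuck-at-0, inverted output ✓; others ✗
Consistent faults: {U3 stuck-at-0, U3 inverted output, U6 stuck-at-0, U6 inverted output, U7 stuck-at-1, U7 inverted output, U8 stuck-at-0, U8 inverted output} — 8 in all.

8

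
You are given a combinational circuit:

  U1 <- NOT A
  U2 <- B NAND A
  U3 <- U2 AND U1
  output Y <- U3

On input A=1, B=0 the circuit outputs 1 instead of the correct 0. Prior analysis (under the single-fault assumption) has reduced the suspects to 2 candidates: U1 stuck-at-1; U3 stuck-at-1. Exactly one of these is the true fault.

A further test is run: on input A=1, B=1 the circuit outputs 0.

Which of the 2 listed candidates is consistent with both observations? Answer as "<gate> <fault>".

Evaluate each candidate on input A=1, B=1:
  U1 stuck-at-1: U1=1 [stuck-at-1], U2=0, U3=0 → 0 — matches
  U3 stuck-at-1: U1=0, U2=0, U3=1 [stuck-at-1] → 1 — eliminated
Only U1 stuck-at-1 reproduces the observed 0.

U1 stuck-at-1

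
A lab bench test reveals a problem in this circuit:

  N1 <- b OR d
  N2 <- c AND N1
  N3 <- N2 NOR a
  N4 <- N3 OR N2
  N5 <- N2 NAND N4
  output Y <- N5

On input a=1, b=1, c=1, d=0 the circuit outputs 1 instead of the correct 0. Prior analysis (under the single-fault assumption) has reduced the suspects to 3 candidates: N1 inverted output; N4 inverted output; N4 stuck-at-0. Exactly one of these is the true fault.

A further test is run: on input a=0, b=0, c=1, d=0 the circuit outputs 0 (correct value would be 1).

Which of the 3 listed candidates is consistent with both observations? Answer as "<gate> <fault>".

N1 inverted output

Evaluate each candidate on input a=0, b=0, c=1, d=0:
  N1 inverted output: N1=1 [inverted output], N2=1, N3=0, N4=1, N5=0 → 0 — matches
  N4 inverted output: N1=0, N2=0, N3=1, N4=0 [inverted output], N5=1 → 1 — eliminated
  N4 stuck-at-0: N1=0, N2=0, N3=1, N4=0 [stuck-at-0], N5=1 → 1 — eliminated
Only N1 inverted output reproduces the observed 0.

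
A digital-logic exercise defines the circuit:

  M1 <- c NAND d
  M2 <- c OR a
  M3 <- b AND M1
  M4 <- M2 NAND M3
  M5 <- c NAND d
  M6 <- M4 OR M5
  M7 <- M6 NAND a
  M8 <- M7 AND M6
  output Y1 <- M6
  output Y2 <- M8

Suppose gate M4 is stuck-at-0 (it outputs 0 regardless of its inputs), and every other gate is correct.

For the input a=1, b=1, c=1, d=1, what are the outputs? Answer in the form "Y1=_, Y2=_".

Y1=0, Y2=0

Propagate with M4 forced: M1=0, M2=1, M3=0, M4=0 [stuck-at-0], M5=0, M6=0, M7=1, M8=0.
So the outputs are Y1=0, Y2=0. (Without the fault they would be Y1=1, Y2=0.)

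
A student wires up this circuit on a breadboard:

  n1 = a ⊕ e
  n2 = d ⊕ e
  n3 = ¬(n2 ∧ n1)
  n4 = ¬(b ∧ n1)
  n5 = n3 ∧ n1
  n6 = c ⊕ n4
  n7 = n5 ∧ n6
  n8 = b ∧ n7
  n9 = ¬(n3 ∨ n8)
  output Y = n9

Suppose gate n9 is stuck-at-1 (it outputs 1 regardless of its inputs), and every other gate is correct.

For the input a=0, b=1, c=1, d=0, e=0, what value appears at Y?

Propagate with n9 forced: n1=0, n2=0, n3=1, n4=1, n5=0, n6=0, n7=0, n8=0, n9=1 [stuck-at-1].
So Y = 1. (Without the fault it would be 0.)

1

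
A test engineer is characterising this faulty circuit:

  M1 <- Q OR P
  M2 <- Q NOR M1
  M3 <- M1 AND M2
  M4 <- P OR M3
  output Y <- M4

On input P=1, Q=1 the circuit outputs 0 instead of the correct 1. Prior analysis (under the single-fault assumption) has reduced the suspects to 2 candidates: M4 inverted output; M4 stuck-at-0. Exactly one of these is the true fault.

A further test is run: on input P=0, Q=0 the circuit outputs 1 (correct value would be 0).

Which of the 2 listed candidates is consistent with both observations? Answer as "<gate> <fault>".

Evaluate each candidate on input P=0, Q=0:
  M4 inverted output: M1=0, M2=1, M3=0, M4=1 [inverted output] → 1 — matches
  M4 stuck-at-0: M1=0, M2=1, M3=0, M4=0 [stuck-at-0] → 0 — eliminated
Only M4 inverted output reproduces the observed 1.

M4 inverted output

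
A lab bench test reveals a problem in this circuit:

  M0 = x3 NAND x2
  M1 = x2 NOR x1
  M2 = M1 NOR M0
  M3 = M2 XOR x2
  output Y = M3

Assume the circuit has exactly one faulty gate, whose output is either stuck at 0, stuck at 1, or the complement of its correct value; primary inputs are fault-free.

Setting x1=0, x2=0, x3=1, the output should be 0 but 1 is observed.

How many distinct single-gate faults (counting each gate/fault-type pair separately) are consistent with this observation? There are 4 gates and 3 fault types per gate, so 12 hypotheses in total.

Fault-free: M0=1, M1=1, M2=0, M3=0 → 0. Observed 1.
  M0 stuck-at-0: output 0 ✗
  M0 stuck-at-1: output 0 ✗
  M0 inverted output: output 0 ✗
  M1 stuck-at-0: output 0 ✗
  M1 stuck-at-1: output 0 ✗
  M1 inverted output: output 0 ✗
  M2 stuck-at-0: output 0 ✗
  M2 stuck-at-1: output 1 ✓
  M2 inverted output: output 1 ✓
  M3 stuck-at-0: output 0 ✗
  M3 stuck-at-1: output 1 ✓
  M3 inverted output: output 1 ✓
Consistent faults: {M2 stuck-at-1, M2 inverted output, M3 stuck-at-1, M3 inverted output} — 4 in all.

4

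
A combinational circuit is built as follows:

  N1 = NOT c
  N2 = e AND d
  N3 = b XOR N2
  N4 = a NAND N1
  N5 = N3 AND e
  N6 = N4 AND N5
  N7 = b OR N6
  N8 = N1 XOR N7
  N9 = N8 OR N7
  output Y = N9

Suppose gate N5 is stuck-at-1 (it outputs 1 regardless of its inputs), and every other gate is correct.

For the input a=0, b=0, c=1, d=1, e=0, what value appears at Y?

Propagate with N5 forced: N1=0, N2=0, N3=0, N4=1, N5=1 [stuck-at-1], N6=1, N7=1, N8=1, N9=1.
So Y = 1. (Without the fault it would be 0.)

1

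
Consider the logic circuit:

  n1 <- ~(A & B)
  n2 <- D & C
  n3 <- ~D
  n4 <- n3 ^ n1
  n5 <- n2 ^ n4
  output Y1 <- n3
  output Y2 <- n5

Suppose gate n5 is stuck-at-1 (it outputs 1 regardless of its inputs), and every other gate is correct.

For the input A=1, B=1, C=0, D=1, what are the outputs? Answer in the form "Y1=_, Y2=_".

Propagate with n5 forced: n1=0, n2=0, n3=0, n4=0, n5=1 [stuck-at-1].
So the outputs are Y1=0, Y2=1. (Without the fault they would be Y1=0, Y2=0.)

Y1=0, Y2=1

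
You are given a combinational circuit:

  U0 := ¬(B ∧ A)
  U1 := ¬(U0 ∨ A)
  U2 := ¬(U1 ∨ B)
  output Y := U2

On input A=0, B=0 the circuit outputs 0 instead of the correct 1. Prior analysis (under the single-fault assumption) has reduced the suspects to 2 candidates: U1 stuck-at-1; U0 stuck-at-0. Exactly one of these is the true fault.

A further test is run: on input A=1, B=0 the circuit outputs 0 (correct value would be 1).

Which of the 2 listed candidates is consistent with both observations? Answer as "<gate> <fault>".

U1 stuck-at-1

Evaluate each candidate on input A=1, B=0:
  U1 stuck-at-1: U0=1, U1=1 [stuck-at-1], U2=0 → 0 — matches
  U0 stuck-at-0: U0=0 [stuck-at-0], U1=0, U2=1 → 1 — eliminated
Only U1 stuck-at-1 reproduces the observed 0.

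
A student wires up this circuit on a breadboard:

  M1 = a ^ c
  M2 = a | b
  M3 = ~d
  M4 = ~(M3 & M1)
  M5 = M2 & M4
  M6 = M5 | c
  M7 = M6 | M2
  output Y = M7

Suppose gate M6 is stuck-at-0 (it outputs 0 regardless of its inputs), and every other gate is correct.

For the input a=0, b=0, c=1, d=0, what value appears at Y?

0

Propagate with M6 forced: M1=1, M2=0, M3=1, M4=0, M5=0, M6=0 [stuck-at-0], M7=0.
So Y = 0. (Without the fault it would be 1.)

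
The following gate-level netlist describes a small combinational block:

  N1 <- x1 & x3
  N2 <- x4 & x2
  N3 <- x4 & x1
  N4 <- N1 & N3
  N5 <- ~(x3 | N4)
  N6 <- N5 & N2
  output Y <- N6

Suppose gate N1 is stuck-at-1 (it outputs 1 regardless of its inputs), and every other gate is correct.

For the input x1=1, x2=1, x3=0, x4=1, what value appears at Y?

0

Propagate with N1 forced: N1=1 [stuck-at-1], N2=1, N3=1, N4=1, N5=0, N6=0.
So Y = 0. (Without the fault it would be 1.)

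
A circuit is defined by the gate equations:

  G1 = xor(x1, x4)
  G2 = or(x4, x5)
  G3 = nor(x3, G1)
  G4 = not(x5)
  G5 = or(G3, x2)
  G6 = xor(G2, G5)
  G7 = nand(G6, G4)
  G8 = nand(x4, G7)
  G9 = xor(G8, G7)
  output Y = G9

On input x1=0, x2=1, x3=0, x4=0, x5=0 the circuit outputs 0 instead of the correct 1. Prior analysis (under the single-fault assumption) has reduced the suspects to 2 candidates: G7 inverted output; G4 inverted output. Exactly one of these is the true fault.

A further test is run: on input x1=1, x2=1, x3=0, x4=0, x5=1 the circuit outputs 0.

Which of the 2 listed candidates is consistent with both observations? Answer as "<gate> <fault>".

G4 inverted output

Evaluate each candidate on input x1=1, x2=1, x3=0, x4=0, x5=1:
  G7 inverted output: G1=1, G2=1, G3=0, G4=0, G5=1, G6=0, G7=0 [inverted output], G8=1, G9=1 → 1 — eliminated
  G4 inverted output: G1=1, G2=1, G3=0, G4=1 [inverted output], G5=1, G6=0, G7=1, G8=1, G9=0 → 0 — matches
Only G4 inverted output reproduces the observed 0.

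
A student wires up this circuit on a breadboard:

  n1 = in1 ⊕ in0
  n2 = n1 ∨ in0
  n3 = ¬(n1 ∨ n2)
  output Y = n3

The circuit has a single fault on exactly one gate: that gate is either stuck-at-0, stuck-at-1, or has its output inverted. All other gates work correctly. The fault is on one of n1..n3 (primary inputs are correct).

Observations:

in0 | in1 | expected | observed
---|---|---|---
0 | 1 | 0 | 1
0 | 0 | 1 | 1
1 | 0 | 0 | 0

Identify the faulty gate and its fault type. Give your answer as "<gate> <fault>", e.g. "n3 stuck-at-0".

n1 stuck-at-0

Fault-free values for test 1 (in0=0, in1=1): n1=1, n2=1, n3=0, giving Y=0. Observed 1.
Test 1: faults giving observed 1 are {n1 stuck-at-0, n1 inverted output, n3 stuck-at-1, n3 inverted output}.
Test 2 (in0=0, in1=0): fault-free n1=0, n2=0, n3=1 → 1; observed 1. Eliminates n1 inverted output, n3 inverted output.
Test 3 (in0=1, in1=0): fault-free n1=1, n2=1, n3=0 → 0; observed 0. Eliminates n3 stuck-at-1.
Only n1 stuck-at-0 is consistent with every test.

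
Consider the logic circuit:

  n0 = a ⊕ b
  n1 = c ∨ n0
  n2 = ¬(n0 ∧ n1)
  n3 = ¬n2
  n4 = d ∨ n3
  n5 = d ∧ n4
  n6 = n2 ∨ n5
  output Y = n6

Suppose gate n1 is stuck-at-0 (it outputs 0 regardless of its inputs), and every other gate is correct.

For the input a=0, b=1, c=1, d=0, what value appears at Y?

Propagate with n1 forced: n0=1, n1=0 [stuck-at-0], n2=1, n3=0, n4=0, n5=0, n6=1.
So Y = 1. (Without the fault it would be 0.)

1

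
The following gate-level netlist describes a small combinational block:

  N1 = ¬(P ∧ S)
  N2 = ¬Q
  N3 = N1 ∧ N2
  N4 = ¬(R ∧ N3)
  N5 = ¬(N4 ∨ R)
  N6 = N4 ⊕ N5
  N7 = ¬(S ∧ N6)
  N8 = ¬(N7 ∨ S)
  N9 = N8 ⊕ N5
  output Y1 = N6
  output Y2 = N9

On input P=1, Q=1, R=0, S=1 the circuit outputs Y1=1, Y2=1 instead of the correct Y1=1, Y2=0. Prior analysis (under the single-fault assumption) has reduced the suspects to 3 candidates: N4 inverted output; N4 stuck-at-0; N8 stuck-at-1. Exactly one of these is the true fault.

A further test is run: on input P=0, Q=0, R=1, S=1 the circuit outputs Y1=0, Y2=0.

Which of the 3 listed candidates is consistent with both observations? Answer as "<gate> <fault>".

N4 stuck-at-0

Evaluate each candidate on input P=0, Q=0, R=1, S=1:
  N4 inverted output: N1=1, N2=1, N3=1, N4=1 [inverted output], N5=0, N6=1, N7=0, N8=0, N9=0 → Y1=1, Y2=0 — eliminated
  N4 stuck-at-0: N1=1, N2=1, N3=1, N4=0 [stuck-at-0], N5=0, N6=0, N7=1, N8=0, N9=0 → Y1=0, Y2=0 — matches
  N8 stuck-at-1: N1=1, N2=1, N3=1, N4=0, N5=0, N6=0, N7=1, N8=1 [stuck-at-1], N9=1 → Y1=0, Y2=1 — eliminated
Only N4 stuck-at-0 reproduces the observed Y1=0, Y2=0.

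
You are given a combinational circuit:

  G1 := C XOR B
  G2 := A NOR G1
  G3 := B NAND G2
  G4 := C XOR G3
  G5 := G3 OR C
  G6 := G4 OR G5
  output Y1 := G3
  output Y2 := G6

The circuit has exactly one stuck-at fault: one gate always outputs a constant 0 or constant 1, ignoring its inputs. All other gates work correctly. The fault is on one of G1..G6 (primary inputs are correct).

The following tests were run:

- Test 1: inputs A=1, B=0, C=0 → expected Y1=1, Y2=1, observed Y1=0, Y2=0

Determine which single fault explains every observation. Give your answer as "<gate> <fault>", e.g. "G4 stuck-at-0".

G3 stuck-at-0

Fault-free values for test 1 (A=1, B=0, C=0): G1=0, G2=0, G3=1, G4=1, G5=1, G6=1, giving Y1=1, Y2=1. Observed Y1=0, Y2=0.
Test 1: faults giving observed Y1=0, Y2=0 are {G3 stuck-at-0}.
Only G3 stuck-at-0 is consistent with every test.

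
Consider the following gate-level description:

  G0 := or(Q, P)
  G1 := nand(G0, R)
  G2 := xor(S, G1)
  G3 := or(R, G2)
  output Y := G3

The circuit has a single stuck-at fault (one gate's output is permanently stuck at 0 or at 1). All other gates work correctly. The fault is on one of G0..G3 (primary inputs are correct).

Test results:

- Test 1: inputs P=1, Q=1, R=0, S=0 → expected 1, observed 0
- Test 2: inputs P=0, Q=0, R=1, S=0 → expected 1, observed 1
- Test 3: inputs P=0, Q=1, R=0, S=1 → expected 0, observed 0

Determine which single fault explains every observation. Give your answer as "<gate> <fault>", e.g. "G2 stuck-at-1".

Fault-free values for test 1 (P=1, Q=1, R=0, S=0): G0=1, G1=1, G2=1, G3=1, giving Y=1. Observed 0.
Test 1: faults giving observed 0 are {G1 stuck-at-0, G2 stuck-at-0, G3 stuck-at-0}.
Test 2 (P=0, Q=0, R=1, S=0): fault-free G0=0, G1=1, G2=1, G3=1 → 1; observed 1. Eliminates G3 stuck-at-0.
Test 3 (P=0, Q=1, R=0, S=1): fault-free G0=1, G1=1, G2=0, G3=0 → 0; observed 0. Eliminates G1 stuck-at-0.
Only G2 stuck-at-0 is consistent with every test.

G2 stuck-at-0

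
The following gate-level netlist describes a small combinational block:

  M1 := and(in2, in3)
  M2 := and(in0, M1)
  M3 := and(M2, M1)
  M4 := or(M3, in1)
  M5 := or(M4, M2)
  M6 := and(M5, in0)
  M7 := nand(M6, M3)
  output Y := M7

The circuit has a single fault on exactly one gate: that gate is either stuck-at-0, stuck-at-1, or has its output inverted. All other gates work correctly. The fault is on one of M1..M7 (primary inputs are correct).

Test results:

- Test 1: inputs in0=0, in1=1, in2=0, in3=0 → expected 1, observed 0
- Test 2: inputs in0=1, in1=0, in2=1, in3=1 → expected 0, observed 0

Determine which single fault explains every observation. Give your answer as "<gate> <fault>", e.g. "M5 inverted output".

M7 stuck-at-0

Fault-free values for test 1 (in0=0, in1=1, in2=0, in3=0): M1=0, M2=0, M3=0, M4=1, M5=1, M6=0, M7=1, giving Y=1. Observed 0.
Test 1: faults giving observed 0 are {M7 stuck-at-0, M7 inverted output}.
Test 2 (in0=1, in1=0, in2=1, in3=1): fault-free M1=1, M2=1, M3=1, M4=1, M5=1, M6=1, M7=0 → 0; observed 0. Eliminates M7 inverted output.
Only M7 stuck-at-0 is consistent with every test.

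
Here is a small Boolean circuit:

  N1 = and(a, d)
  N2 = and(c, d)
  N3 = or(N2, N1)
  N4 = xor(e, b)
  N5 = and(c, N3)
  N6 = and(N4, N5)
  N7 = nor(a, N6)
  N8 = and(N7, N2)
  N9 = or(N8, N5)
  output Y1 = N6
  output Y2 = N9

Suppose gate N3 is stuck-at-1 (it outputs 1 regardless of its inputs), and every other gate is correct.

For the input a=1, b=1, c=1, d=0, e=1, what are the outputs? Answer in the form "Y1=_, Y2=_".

Y1=0, Y2=1

Propagate with N3 forced: N1=0, N2=0, N3=1 [stuck-at-1], N4=0, N5=1, N6=0, N7=0, N8=0, N9=1.
So the outputs are Y1=0, Y2=1. (Without the fault they would be Y1=0, Y2=0.)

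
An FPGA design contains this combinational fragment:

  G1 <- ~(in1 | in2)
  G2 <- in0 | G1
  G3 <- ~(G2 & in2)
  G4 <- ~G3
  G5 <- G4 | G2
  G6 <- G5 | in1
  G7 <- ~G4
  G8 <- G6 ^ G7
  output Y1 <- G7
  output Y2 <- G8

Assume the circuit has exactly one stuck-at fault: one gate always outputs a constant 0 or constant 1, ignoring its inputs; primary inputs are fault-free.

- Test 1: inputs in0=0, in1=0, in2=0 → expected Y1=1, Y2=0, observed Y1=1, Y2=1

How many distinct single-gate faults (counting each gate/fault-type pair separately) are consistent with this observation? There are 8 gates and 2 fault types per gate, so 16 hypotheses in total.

5

Fault-free: G1=1, G2=1, G3=1, G4=0, G5=1, G6=1, G7=1, G8=0 → Y1=1, Y2=0. Observed Y1=1, Y2=1.
  G1: stuck-at-0 ✓; others ✗
  G2: stuck-at-0 ✓; others ✗
  G3: none of the 2 fault types match ✗
  G4: none of the 2 fault types match ✗
  G5: stuck-at-0 ✓; others ✗
  G6: stuck-at-0 ✓; others ✗
  G7: none of the 2 fault types match ✗
  G8: stuck-at-1 ✓; others ✗
Consistent faults: {G1 stuck-at-0, G2 stuck-at-0, G5 stuck-at-0, G6 stuck-at-0, G8 stuck-at-1} — 5 in all.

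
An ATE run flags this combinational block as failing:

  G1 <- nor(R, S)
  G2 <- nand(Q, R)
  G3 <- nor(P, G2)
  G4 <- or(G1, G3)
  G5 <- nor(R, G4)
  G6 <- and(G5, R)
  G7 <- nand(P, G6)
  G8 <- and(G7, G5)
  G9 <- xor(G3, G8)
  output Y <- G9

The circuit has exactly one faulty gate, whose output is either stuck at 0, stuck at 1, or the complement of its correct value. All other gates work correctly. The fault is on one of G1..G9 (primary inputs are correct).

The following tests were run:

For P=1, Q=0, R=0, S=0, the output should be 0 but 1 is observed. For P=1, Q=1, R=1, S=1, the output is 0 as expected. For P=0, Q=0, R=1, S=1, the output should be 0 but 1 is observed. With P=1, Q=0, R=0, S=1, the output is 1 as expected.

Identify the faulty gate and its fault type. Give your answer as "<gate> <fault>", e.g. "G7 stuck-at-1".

Fault-free values for test 1 (P=1, Q=0, R=0, S=0): G1=1, G2=1, G3=0, G4=1, G5=0, G6=0, G7=1, G8=0, G9=0, giving Y=0. Observed 1.
Test 1: faults giving observed 1 are {G1 stuck-at-0, G1 inverted output, G3 stuck-at-1, G3 inverted output, G4 stuck-at-0, G4 inverted output, G5 stuck-at-1, G5 inverted output, G8 stuck-at-1, G8 inverted output, G9 stuck-at-1, G9 inverted output}.
Test 2 (P=1, Q=1, R=1, S=1): fault-free G1=0, G2=0, G3=0, G4=0, G5=0, G6=0, G7=1, G8=0, G9=0 → 0; observed 0. Eliminates G3 stuck-at-1, G3 inverted output, G8 stuck-at-1, G8 inverted output, G9 stuck-at-1, G9 inverted output.
Test 3 (P=0, Q=0, R=1, S=1): fault-free G1=0, G2=1, G3=0, G4=0, G5=0, G6=0, G7=1, G8=0, G9=0 → 0; observed 1. Eliminates G1 stuck-at-0, G1 inverted output, G4 stuck-at-0, G4 inverted output.
Test 4 (P=1, Q=0, R=0, S=1): fault-free G1=0, G2=1, G3=0, G4=0, G5=1, G6=0, G7=1, G8=1, G9=1 → 1; observed 1. Eliminates G5 inverted output.
Only G5 stuck-at-1 is consistent with every test.

G5 stuck-at-1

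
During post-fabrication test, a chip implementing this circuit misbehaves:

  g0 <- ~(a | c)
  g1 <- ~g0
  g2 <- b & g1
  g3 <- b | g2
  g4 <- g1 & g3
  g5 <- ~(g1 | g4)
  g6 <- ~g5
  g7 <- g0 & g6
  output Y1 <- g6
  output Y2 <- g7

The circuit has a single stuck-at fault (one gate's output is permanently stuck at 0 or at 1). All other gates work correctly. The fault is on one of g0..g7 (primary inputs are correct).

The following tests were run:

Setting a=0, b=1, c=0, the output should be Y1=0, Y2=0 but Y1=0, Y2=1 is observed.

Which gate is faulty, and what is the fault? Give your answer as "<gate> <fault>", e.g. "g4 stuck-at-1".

Fault-free values for test 1 (a=0, b=1, c=0): g0=1, g1=0, g2=0, g3=1, g4=0, g5=1, g6=0, g7=0, giving Y1=0, Y2=0. Observed Y1=0, Y2=1.
Test 1: faults giving observed Y1=0, Y2=1 are {g7 stuck-at-1}.
Only g7 stuck-at-1 is consistent with every test.

g7 stuck-at-1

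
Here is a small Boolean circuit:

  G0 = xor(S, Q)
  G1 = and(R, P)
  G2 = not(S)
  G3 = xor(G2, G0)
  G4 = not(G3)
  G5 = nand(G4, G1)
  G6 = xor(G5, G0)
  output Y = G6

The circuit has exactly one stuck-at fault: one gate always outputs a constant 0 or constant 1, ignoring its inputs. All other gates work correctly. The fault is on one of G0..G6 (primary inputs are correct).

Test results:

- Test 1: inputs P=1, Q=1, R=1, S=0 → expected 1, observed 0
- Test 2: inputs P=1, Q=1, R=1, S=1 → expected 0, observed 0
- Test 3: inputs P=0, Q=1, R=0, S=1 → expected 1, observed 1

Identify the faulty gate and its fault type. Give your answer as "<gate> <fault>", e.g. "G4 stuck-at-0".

Fault-free values for test 1 (P=1, Q=1, R=1, S=0): G0=1, G1=1, G2=1, G3=0, G4=1, G5=0, G6=1, giving Y=1. Observed 0.
Test 1: faults giving observed 0 are {G1 stuck-at-0, G2 stuck-at-0, G3 stuck-at-1, G4 stuck-at-0, G5 stuck-at-1, G6 stuck-at-0}.
Test 2 (P=1, Q=1, R=1, S=1): fault-free G0=0, G1=1, G2=0, G3=0, G4=1, G5=0, G6=0 → 0; observed 0. Eliminates G1 stuck-at-0, G3 stuck-at-1, G4 stuck-at-0, G5 stuck-at-1.
Test 3 (P=0, Q=1, R=0, S=1): fault-free G0=0, G1=0, G2=0, G3=0, G4=1, G5=1, G6=1 → 1; observed 1. Eliminates G6 stuck-at-0.
Only G2 stuck-at-0 is consistent with every test.

G2 stuck-at-0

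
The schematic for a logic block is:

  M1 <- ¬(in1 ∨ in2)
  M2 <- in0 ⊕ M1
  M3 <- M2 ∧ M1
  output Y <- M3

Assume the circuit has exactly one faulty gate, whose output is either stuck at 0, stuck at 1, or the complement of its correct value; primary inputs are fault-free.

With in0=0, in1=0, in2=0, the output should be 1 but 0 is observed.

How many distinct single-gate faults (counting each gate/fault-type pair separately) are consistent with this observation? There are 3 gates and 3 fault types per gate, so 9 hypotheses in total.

6

Fault-free: M1=1, M2=1, M3=1 → 1. Observed 0.
  M1 stuck-at-0: output 0 ✓
  M1 stuck-at-1: output 1 ✗
  M1 inverted output: output 0 ✓
  M2 stuck-at-0: output 0 ✓
  M2 stuck-at-1: output 1 ✗
  M2 inverted output: output 0 ✓
  M3 stuck-at-0: output 0 ✓
  M3 stuck-at-1: output 1 ✗
  M3 inverted output: output 0 ✓
Consistent faults: {M1 stuck-at-0, M1 inverted output, M2 stuck-at-0, M2 inverted output, M3 stuck-at-0, M3 inverted output} — 6 in all.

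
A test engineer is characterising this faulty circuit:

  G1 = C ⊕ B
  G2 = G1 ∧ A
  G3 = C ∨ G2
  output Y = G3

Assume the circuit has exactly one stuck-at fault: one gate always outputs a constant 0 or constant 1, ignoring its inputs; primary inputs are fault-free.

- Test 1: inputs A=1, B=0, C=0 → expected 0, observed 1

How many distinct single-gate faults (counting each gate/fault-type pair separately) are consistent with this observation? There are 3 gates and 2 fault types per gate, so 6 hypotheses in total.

Fault-free: G1=0, G2=0, G3=0 → 0. Observed 1.
  G1 stuck-at-0: output 0 ✗
  G1 stuck-at-1: output 1 ✓
  G2 stuck-at-0: output 0 ✗
  G2 stuck-at-1: output 1 ✓
  G3 stuck-at-0: output 0 ✗
  G3 stuck-at-1: output 1 ✓
Consistent faults: {G1 stuck-at-1, G2 stuck-at-1, G3 stuck-at-1} — 3 in all.

3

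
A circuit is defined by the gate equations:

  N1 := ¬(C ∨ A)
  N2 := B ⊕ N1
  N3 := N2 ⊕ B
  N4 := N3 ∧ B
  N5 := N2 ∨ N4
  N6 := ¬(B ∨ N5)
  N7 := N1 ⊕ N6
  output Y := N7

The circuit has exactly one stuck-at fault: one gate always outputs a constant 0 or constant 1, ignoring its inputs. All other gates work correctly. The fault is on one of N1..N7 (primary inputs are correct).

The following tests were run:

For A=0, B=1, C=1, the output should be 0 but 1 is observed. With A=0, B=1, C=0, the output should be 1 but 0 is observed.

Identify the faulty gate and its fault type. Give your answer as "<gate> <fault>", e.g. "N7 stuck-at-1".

Fault-free values for test 1 (A=0, B=1, C=1): N1=0, N2=1, N3=0, N4=0, N5=1, N6=0, N7=0, giving Y=0. Observed 1.
Test 1: faults giving observed 1 are {N1 stuck-at-1, N6 stuck-at-1, N7 stuck-at-1}.
Test 2 (A=0, B=1, C=0): fault-free N1=1, N2=0, N3=1, N4=1, N5=1, N6=0, N7=1 → 1; observed 0. Eliminates N1 stuck-at-1, N7 stuck-at-1.
Only N6 stuck-at-1 is consistent with every test.

N6 stuck-at-1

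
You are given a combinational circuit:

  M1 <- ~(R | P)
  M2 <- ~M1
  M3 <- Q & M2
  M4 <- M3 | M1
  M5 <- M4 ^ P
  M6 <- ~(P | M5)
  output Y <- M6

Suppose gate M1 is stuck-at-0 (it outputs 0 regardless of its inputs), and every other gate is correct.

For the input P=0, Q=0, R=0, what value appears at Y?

1

Propagate with M1 forced: M1=0 [stuck-at-0], M2=1, M3=0, M4=0, M5=0, M6=1.
So Y = 1. (Without the fault it would be 0.)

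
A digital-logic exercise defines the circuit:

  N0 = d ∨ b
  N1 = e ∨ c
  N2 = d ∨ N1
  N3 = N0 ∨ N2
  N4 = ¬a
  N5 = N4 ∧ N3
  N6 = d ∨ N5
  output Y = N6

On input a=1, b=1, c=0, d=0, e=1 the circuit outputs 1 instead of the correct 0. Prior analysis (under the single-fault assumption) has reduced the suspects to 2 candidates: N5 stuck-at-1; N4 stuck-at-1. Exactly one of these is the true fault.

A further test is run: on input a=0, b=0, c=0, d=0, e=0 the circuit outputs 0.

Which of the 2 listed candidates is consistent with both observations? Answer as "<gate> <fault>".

N4 stuck-at-1

Evaluate each candidate on input a=0, b=0, c=0, d=0, e=0:
  N5 stuck-at-1: N0=0, N1=0, N2=0, N3=0, N4=1, N5=1 [stuck-at-1], N6=1 → 1 — eliminated
  N4 stuck-at-1: N0=0, N1=0, N2=0, N3=0, N4=1 [stuck-at-1], N5=0, N6=0 → 0 — matches
Only N4 stuck-at-1 reproduces the observed 0.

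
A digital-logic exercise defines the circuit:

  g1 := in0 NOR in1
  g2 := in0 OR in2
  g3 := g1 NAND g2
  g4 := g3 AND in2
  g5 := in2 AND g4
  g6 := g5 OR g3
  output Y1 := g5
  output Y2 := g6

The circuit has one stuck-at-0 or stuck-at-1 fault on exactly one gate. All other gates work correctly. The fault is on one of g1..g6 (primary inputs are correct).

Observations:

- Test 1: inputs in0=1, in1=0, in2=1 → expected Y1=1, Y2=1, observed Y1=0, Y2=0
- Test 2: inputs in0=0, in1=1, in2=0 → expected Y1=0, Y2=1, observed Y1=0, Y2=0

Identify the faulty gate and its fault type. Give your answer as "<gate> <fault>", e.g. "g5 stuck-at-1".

g3 stuck-at-0

Fault-free values for test 1 (in0=1, in1=0, in2=1): g1=0, g2=1, g3=1, g4=1, g5=1, g6=1, giving Y1=1, Y2=1. Observed Y1=0, Y2=0.
Test 1: faults giving observed Y1=0, Y2=0 are {g1 stuck-at-1, g3 stuck-at-0}.
Test 2 (in0=0, in1=1, in2=0): fault-free g1=0, g2=0, g3=1, g4=0, g5=0, g6=1 → Y1=0, Y2=1; observed Y1=0, Y2=0. Eliminates g1 stuck-at-1.
Only g3 stuck-at-0 is consistent with every test.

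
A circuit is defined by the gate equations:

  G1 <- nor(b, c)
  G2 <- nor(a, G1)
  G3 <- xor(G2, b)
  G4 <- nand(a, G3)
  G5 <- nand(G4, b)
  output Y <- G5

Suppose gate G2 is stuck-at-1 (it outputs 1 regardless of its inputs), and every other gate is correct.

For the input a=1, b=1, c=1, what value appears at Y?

0

Propagate with G2 forced: G1=0, G2=1 [stuck-at-1], G3=0, G4=1, G5=0.
So Y = 0. (Without the fault it would be 1.)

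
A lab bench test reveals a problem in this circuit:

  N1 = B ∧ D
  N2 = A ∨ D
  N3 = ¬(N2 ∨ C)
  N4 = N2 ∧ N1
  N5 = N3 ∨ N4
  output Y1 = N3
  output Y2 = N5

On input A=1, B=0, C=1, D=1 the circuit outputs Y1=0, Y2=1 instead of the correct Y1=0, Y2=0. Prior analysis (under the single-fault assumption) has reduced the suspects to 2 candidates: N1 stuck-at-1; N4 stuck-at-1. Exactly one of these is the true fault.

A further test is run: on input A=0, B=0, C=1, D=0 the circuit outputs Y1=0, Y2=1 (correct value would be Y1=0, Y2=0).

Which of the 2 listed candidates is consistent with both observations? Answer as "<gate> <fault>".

Evaluate each candidate on input A=0, B=0, C=1, D=0:
  N1 stuck-at-1: N1=1 [stuck-at-1], N2=0, N3=0, N4=0, N5=0 → Y1=0, Y2=0 — eliminated
  N4 stuck-at-1: N1=0, N2=0, N3=0, N4=1 [stuck-at-1], N5=1 → Y1=0, Y2=1 — matches
Only N4 stuck-at-1 reproduces the observed Y1=0, Y2=1.

N4 stuck-at-1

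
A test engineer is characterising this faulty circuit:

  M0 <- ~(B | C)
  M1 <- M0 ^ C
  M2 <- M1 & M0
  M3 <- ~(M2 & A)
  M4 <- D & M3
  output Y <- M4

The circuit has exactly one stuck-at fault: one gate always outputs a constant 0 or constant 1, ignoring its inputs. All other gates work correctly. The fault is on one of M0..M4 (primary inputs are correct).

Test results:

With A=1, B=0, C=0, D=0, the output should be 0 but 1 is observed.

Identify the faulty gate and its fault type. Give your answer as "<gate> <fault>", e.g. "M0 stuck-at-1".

M4 stuck-at-1

Fault-free values for test 1 (A=1, B=0, C=0, D=0): M0=1, M1=1, M2=1, M3=0, M4=0, giving Y=0. Observed 1.
Test 1: faults giving observed 1 are {M4 stuck-at-1}.
Only M4 stuck-at-1 is consistent with every test.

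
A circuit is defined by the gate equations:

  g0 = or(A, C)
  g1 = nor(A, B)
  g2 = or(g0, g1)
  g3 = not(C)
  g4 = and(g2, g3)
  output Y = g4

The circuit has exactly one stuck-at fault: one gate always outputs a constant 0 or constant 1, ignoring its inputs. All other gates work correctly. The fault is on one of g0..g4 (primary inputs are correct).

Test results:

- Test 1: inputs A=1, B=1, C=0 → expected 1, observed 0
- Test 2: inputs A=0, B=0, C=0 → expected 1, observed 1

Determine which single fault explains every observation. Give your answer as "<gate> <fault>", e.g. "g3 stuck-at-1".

g0 stuck-at-0

Fault-free values for test 1 (A=1, B=1, C=0): g0=1, g1=0, g2=1, g3=1, g4=1, giving Y=1. Observed 0.
Test 1: faults giving observed 0 are {g0 stuck-at-0, g2 stuck-at-0, g3 stuck-at-0, g4 stuck-at-0}.
Test 2 (A=0, B=0, C=0): fault-free g0=0, g1=1, g2=1, g3=1, g4=1 → 1; observed 1. Eliminates g2 stuck-at-0, g3 stuck-at-0, g4 stuck-at-0.
Only g0 stuck-at-0 is consistent with every test.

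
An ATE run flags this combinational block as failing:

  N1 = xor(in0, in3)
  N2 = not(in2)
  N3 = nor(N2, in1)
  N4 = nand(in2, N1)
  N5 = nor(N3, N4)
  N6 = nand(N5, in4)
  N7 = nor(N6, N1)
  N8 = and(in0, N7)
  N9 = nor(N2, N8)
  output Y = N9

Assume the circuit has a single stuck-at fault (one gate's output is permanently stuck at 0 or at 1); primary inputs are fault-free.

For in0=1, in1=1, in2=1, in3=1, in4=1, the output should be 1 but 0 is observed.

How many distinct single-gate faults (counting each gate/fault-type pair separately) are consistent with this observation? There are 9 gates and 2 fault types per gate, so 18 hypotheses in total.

7

Fault-free: N1=0, N2=0, N3=0, N4=1, N5=0, N6=1, N7=0, N8=0, N9=1 → 1. Observed 0.
  N1: none of the 2 fault types match ✗
  N2: stuck-at-1 ✓; others ✗
  N3: none of the 2 fault types match ✗
  N4: stuck-at-0 ✓; others ✗
  N5: stuck-at-1 ✓; others ✗
  N6: stuck-at-0 ✓; others ✗
  N7: stuck-at-1 ✓; others ✗
  N8: stuck-at-1 ✓; others ✗
  N9: stuck-at-0 ✓; others ✗
Consistent faults: {N2 stuck-at-1, N4 stuck-at-0, N5 stuck-at-1, N6 stuck-at-0, N7 stuck-at-1, N8 stuck-at-1, N9 stuck-at-0} — 7 in all.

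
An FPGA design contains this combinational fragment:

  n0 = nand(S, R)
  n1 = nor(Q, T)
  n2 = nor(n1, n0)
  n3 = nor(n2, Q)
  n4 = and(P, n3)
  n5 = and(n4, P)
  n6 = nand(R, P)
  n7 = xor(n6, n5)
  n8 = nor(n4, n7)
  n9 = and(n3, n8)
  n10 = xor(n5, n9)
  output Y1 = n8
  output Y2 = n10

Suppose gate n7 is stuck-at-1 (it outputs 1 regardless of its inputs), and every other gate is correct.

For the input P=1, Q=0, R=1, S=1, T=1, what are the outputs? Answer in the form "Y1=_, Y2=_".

Y1=0, Y2=0

Propagate with n7 forced: n0=0, n1=0, n2=1, n3=0, n4=0, n5=0, n6=0, n7=1 [stuck-at-1], n8=0, n9=0, n10=0.
So the outputs are Y1=0, Y2=0. (Without the fault they would be Y1=1, Y2=0.)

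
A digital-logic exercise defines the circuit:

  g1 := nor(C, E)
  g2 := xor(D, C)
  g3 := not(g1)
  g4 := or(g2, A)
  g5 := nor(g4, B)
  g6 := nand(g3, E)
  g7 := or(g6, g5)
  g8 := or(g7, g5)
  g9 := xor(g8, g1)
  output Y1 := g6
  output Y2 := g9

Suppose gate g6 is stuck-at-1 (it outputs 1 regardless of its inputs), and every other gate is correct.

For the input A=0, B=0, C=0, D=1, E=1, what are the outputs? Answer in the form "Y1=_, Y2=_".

Propagate with g6 forced: g1=0, g2=1, g3=1, g4=1, g5=0, g6=1 [stuck-at-1], g7=1, g8=1, g9=1.
So the outputs are Y1=1, Y2=1. (Without the fault they would be Y1=0, Y2=0.)

Y1=1, Y2=1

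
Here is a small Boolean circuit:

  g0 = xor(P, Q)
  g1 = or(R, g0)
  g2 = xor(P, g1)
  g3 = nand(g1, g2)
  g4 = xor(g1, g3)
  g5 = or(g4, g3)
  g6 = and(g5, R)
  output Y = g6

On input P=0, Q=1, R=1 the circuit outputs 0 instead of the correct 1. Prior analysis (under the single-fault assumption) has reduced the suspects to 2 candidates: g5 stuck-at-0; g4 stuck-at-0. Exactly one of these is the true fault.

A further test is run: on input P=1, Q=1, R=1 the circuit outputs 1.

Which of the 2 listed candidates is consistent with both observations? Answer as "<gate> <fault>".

g4 stuck-at-0

Evaluate each candidate on input P=1, Q=1, R=1:
  g5 stuck-at-0: g0=0, g1=1, g2=0, g3=1, g4=0, g5=0 [stuck-at-0], g6=0 → 0 — eliminated
  g4 stuck-at-0: g0=0, g1=1, g2=0, g3=1, g4=0 [stuck-at-0], g5=1, g6=1 → 1 — matches
Only g4 stuck-at-0 reproduces the observed 1.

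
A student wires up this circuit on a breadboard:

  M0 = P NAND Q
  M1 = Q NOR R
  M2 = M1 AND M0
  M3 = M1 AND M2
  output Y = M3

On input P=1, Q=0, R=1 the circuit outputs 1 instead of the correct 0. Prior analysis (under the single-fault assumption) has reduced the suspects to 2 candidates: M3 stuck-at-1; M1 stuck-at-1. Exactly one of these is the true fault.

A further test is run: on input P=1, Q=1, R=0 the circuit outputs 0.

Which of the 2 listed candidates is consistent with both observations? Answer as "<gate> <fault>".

M1 stuck-at-1

Evaluate each candidate on input P=1, Q=1, R=0:
  M3 stuck-at-1: M0=0, M1=0, M2=0, M3=1 [stuck-at-1] → 1 — eliminated
  M1 stuck-at-1: M0=0, M1=1 [stuck-at-1], M2=0, M3=0 → 0 — matches
Only M1 stuck-at-1 reproduces the observed 0.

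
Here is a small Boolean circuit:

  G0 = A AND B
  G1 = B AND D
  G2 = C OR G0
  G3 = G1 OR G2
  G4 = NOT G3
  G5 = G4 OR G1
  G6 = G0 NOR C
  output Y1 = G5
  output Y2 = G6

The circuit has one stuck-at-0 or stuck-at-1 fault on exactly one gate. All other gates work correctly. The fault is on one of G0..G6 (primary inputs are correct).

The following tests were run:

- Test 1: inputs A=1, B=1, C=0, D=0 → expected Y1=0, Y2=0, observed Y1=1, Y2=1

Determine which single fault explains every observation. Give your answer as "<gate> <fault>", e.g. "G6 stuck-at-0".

G0 stuck-at-0

Fault-free values for test 1 (A=1, B=1, C=0, D=0): G0=1, G1=0, G2=1, G3=1, G4=0, G5=0, G6=0, giving Y1=0, Y2=0. Observed Y1=1, Y2=1.
Test 1: faults giving observed Y1=1, Y2=1 are {G0 stuck-at-0}.
Only G0 stuck-at-0 is consistent with every test.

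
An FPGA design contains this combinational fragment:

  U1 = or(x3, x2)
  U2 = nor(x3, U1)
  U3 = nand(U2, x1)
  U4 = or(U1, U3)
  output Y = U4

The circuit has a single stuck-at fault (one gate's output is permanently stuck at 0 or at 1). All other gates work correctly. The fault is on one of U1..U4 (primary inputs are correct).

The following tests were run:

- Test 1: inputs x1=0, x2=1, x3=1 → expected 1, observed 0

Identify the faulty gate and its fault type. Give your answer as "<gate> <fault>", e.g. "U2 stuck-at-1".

U4 stuck-at-0

Fault-free values for test 1 (x1=0, x2=1, x3=1): U1=1, U2=0, U3=1, U4=1, giving Y=1. Observed 0.
Test 1: faults giving observed 0 are {U4 stuck-at-0}.
Only U4 stuck-at-0 is consistent with every test.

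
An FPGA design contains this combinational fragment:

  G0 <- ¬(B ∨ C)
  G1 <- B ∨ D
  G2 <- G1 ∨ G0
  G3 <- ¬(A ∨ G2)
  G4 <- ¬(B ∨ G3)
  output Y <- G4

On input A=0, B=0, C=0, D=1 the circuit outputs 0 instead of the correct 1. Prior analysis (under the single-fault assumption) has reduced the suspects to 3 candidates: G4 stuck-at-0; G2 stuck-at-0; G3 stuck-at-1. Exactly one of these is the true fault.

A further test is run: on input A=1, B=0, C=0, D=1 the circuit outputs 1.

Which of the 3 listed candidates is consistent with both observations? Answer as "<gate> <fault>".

Evaluate each candidate on input A=1, B=0, C=0, D=1:
  G4 stuck-at-0: G0=1, G1=1, G2=1, G3=0, G4=0 [stuck-at-0] → 0 — eliminated
  G2 stuck-at-0: G0=1, G1=1, G2=0 [stuck-at-0], G3=0, G4=1 → 1 — matches
  G3 stuck-at-1: G0=1, G1=1, G2=1, G3=1 [stuck-at-1], G4=0 → 0 — eliminated
Only G2 stuck-at-0 reproduces the observed 1.

G2 stuck-at-0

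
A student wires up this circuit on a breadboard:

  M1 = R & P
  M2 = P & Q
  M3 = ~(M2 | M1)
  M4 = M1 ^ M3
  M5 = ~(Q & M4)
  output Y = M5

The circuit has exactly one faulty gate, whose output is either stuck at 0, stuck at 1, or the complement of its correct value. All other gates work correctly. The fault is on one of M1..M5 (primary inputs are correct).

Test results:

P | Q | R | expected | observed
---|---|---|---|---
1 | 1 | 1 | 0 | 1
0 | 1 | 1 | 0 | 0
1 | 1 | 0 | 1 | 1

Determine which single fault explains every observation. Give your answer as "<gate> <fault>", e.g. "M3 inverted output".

Fault-free values for test 1 (P=1, Q=1, R=1): M1=1, M2=1, M3=0, M4=1, M5=0, giving Y=0. Observed 1.
Test 1: faults giving observed 1 are {M1 stuck-at-0, M1 inverted output, M3 stuck-at-1, M3 inverted output, M4 stuck-at-0, M4 inverted output, M5 stuck-at-1, M5 inverted output}.
Test 2 (P=0, Q=1, R=1): fault-free M1=0, M2=0, M3=1, M4=1, M5=0 → 0; observed 0. Eliminates M3 inverted output, M4 stuck-at-0, M4 inverted output, M5 stuck-at-1, M5 inverted output.
Test 3 (P=1, Q=1, R=0): fault-free M1=0, M2=1, M3=0, M4=0, M5=1 → 1; observed 1. Eliminates M1 inverted output, M3 stuck-at-1.
Only M1 stuck-at-0 is consistent with every test.

M1 stuck-at-0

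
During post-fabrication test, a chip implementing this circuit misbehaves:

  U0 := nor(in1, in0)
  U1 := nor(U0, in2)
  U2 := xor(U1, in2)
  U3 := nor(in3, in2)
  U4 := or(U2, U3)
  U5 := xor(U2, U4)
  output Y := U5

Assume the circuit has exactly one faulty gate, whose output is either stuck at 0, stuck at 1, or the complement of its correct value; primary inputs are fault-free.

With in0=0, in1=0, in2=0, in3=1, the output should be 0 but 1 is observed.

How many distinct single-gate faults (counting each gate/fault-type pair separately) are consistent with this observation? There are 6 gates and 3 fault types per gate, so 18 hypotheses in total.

6

Fault-free: U0=1, U1=0, U2=0, U3=0, U4=0, U5=0 → 0. Observed 1.
  U0: none of the 3 fault types match ✗
  U1: none of the 3 fault types match ✗
  U2: none of the 3 fault types match ✗
  U3: stuck-at-1, inverted output ✓; others ✗
  U4: stuck-at-1, inverted output ✓; others ✗
  U5: stuck-at-1, inverted output ✓; others ✗
Consistent faults: {U3 stuck-at-1, U3 inverted output, U4 stuck-at-1, U4 inverted output, U5 stuck-at-1, U5 inverted output} — 6 in all.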